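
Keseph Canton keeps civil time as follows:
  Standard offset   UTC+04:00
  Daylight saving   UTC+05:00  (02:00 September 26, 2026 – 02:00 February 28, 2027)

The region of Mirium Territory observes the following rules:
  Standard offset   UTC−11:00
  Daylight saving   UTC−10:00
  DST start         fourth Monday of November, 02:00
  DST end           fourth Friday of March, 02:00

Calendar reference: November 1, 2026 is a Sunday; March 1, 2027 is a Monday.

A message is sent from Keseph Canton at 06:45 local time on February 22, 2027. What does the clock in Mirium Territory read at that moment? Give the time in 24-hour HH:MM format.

15:45

February 22, 2027 lies within the daylight-saving period (26 September 2026 – 28 February 2027), so Keseph Canton is on daylight time, UTC+05:00.
06:45 Keseph Canton − 5h = 01:45 UTC.
1 November 2026 is a Sunday, so the first Monday is November 2 and the fourth is November 23.
1 March 2027 is a Monday, so the first Friday is March 5 and the fourth is March 26.
At the standard offset (UTC−11:00), 01:45 UTC − 11h = 14:45 Mirium Territory standard time (rolling into the previous day, 21 February 2027).
Daylight saving runs 23 November 2026 – 26 March 2027; the standard-time date in Mirium Territory, February 21, 2027, is inside that window, so Mirium Territory is at UTC−10:00.
01:45 UTC − 10h = 15:45 Mirium Territory (rolling into the previous day, 21 February 2027).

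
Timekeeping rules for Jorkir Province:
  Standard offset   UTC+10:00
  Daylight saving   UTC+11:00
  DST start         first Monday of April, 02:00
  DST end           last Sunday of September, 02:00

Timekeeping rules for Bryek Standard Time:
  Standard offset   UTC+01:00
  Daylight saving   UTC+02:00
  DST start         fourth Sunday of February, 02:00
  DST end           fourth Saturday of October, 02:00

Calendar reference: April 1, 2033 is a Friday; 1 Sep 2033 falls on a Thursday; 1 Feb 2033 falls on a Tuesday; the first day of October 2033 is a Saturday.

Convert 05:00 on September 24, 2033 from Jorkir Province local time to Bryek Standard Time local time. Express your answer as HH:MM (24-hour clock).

20:00

1 April 2033 is a Friday, so the first Monday is April 4.
1 September 2033 is a Thursday, so Sundays fall on 4, 11, 18, 25; the last is September 25.
Daylight saving runs 4 April – 25 September; September 24, 2033 is inside that window, so Jorkir Province is at UTC+11:00.
05:00 Jorkir Province − 11h = 18:00 UTC (rolling into the previous day, 23 September 2033).
1 February 2033 is a Tuesday, so the first Sunday is February 6 and the fourth is February 27.
1 October 2033 is a Saturday, so the first Saturday is October 1 and the fourth is October 22.
At the standard offset (UTC+01:00), 18:00 UTC + 1h = 19:00 Bryek Standard Time standard time.
Daylight saving runs 27 February – 22 October; the standard-time date in Bryek Standard Time, September 23, 2033, is inside that window, so Bryek Standard Time is at UTC+02:00.
18:00 UTC + 2h = 20:00 Bryek Standard Time.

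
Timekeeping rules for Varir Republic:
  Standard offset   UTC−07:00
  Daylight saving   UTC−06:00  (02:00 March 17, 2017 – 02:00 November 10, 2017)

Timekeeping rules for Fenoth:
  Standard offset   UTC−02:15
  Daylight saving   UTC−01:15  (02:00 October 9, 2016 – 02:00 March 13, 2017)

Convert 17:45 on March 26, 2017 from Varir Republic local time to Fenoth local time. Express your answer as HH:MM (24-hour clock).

21:30

March 26, 2017 falls between 17 March and 10 November, so daylight saving is in effect and Varir Republic is at UTC−06:00.
17:45 Varir Republic + 6h = 23:45 UTC.
At the standard offset (UTC−02:15), 23:45 UTC − 2h15m = 21:30 Fenoth standard time.
The standard-time date in Fenoth, March 26, 2017, does not fall between 9 October 2016 and 13 March 2017, so daylight saving is not in effect and Fenoth is at UTC−02:15.
23:45 UTC − 2h15m = 21:30 Fenoth.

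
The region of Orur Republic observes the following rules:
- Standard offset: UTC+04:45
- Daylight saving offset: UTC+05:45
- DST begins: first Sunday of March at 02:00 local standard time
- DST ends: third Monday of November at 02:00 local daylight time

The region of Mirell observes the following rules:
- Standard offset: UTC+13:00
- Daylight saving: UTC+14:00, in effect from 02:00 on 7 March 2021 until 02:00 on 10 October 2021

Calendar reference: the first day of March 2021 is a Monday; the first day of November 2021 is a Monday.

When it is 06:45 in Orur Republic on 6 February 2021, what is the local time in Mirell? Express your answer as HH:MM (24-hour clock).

15:00

1 March 2021 is a Monday, so the first Sunday is March 7.
1 November 2021 is a Monday, so the first Monday is November 1 and the third is November 15.
Daylight saving runs 7 March – 15 November; 6 February 2021 is outside that window, so Orur Republic is on standard time at UTC+04:45.
06:45 Orur Republic − 4h45m = 02:00 UTC.
At the standard offset (UTC+13:00), 02:00 UTC + 13h = 15:00 Mirell standard time.
Daylight saving runs 7 March – 10 October; the standard-time date in Mirell, 6 February 2021, is outside that window, so Mirell is on standard time at UTC+13:00.
02:00 UTC + 13h = 15:00 Mirell.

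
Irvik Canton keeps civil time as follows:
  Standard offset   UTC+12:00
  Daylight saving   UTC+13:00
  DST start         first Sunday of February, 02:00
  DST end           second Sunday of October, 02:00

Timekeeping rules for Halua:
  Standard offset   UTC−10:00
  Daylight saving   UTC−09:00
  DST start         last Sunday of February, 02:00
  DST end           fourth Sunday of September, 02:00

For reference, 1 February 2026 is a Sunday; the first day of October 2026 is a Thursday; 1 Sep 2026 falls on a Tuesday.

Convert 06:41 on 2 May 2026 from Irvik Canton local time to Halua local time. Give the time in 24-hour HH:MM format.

1 February 2026 is a Sunday, so the first Sunday is February 1.
1 October 2026 is a Thursday, so the first Sunday is October 4 and the second is October 11.
Daylight saving runs 1 February – 11 October; 2 May 2026 is inside that window, so Irvik Canton is at UTC+13:00.
06:41 Irvik Canton − 13h = 17:41 UTC (rolling into the previous day, 1 May 2026).
1 February 2026 is a Sunday, so Sundays fall on 1, 8, 15, 22; the last is February 22.
1 September 2026 is a Tuesday, so the first Sunday is September 6 and the fourth is September 27.
At the standard offset (UTC−10:00), 17:41 UTC − 10h = 07:41 Halua standard time.
Daylight saving runs 22 February – 27 September; the standard-time date in Halua, 1 May 2026, is inside that window, so Halua is at UTC−09:00.
17:41 UTC − 9h = 08:41 Halua.

08:41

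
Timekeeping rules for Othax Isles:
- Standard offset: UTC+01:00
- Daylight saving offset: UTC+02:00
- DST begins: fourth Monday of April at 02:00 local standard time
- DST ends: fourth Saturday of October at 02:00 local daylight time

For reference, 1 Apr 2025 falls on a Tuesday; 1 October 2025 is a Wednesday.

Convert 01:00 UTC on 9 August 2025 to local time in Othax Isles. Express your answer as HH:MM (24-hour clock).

03:00

1 April 2025 is a Tuesday, so the first Monday is April 7 and the fourth is April 28.
1 October 2025 is a Wednesday, so the first Saturday is October 4 and the fourth is October 25.
At the standard offset (UTC+01:00), 01:00 UTC + 1h = 02:00 Othax Isles standard time.
Daylight saving runs 28 April – 25 October; the standard-time date in Othax Isles, 9 August 2025, is inside that window, so Othax Isles is at UTC+02:00.
01:00 UTC + 2h = 03:00 local.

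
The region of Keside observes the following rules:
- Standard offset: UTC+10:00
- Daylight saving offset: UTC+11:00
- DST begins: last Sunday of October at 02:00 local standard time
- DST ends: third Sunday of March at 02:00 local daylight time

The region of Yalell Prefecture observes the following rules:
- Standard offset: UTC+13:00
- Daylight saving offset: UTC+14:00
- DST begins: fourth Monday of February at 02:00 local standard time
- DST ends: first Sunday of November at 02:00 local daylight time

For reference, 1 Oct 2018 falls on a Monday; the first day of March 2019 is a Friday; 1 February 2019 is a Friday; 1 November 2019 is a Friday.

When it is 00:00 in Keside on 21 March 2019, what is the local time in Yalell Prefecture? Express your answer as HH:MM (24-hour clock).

1 October 2018 is a Monday, so Sundays fall on 7, 14, 21, 28; the last is October 28.
1 March 2019 is a Friday, so the first Sunday is March 3 and the third is March 17.
Daylight saving runs 28 October 2018 – 17 March 2019; 21 March 2019 is outside that window, so Keside is on standard time at UTC+10:00.
00:00 Keside − 10h = 14:00 UTC (rolling into the previous day, 20 March 2019).
1 February 2019 is a Friday, so the first Monday is February 4 and the fourth is February 25.
1 November 2019 is a Friday, so the first Sunday is November 3.
At the standard offset (UTC+13:00), 14:00 UTC + 13h = 03:00 Yalell Prefecture standard time (rolling into the next day, 21 March 2019).
Daylight saving runs 25 February – 3 November; the standard-time date in Yalell Prefecture, 21 March 2019, is inside that window, so Yalell Prefecture is at UTC+14:00.
14:00 UTC + 14h = 04:00 Yalell Prefecture (rolling into the next day, 21 March 2019).

04:00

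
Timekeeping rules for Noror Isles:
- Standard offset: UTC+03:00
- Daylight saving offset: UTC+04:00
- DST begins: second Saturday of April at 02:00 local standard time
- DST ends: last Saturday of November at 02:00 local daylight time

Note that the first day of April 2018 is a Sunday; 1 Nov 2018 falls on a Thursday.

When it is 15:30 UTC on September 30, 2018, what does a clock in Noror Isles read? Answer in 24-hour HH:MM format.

19:30

1 April 2018 is a Sunday, so the first Saturday is April 7 and the second is April 14.
1 November 2018 is a Thursday, so Saturdays fall on 3, 10, 17, 24; the last is November 24.
At the standard offset (UTC+03:00), 15:30 UTC + 3h = 18:30 Noror Isles standard time.
The standard-time date in Noror Isles, September 30, 2018, lies within the daylight-saving period (14 April – 24 November), so Noror Isles is on daylight time, UTC+04:00.
15:30 UTC + 4h = 19:30 local.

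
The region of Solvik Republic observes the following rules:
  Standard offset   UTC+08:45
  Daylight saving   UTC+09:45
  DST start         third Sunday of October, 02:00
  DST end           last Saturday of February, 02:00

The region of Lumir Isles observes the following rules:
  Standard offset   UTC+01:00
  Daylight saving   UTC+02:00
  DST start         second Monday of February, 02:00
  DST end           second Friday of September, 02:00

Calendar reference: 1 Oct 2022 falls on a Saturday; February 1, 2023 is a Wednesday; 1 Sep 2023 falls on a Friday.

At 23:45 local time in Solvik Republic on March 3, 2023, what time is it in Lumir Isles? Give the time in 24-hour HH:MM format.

1 October 2022 is a Saturday, so the first Sunday is October 2 and the third is October 16.
1 February 2023 is a Wednesday, so Saturdays fall on 4, 11, 18, 25; the last is February 25.
Daylight saving runs 16 October 2022 – 25 February 2023; March 3, 2023 is outside that window, so Solvik Republic is on standard time at UTC+08:45.
23:45 Solvik Republic − 8h45m = 15:00 UTC.
1 February 2023 is a Wednesday, so the first Monday is February 6 and the second is February 13.
1 September 2023 is a Friday, so the first Friday is September 1 and the second is September 8.
At the standard offset (UTC+01:00), 15:00 UTC + 1h = 16:00 Lumir Isles standard time.
Daylight saving runs 13 February – 8 September; the standard-time date in Lumir Isles, March 3, 2023, is inside that window, so Lumir Isles is at UTC+02:00.
15:00 UTC + 2h = 17:00 Lumir Isles.

17:00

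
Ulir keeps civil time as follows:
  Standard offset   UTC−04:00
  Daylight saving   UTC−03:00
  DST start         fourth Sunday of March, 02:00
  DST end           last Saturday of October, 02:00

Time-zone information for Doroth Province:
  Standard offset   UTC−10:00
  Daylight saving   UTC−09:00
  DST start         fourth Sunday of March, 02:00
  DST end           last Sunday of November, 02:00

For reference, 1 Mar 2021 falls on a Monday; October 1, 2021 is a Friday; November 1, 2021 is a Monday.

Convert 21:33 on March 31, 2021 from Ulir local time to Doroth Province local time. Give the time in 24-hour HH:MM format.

1 March 2021 is a Monday, so the first Sunday is March 7 and the fourth is March 28.
1 October 2021 is a Friday, so Saturdays fall on 2, 9, 16, 23, 30; the last is October 30.
Daylight saving runs 28 March – 30 October; March 31, 2021 is inside that window, so Ulir is at UTC−03:00.
21:33 Ulir + 3h = 00:33 UTC (rolling into the next day, 1 April 2021).
1 March 2021 is a Monday, so the first Sunday is March 7 and the fourth is March 28.
1 November 2021 is a Monday, so Sundays fall on 7, 14, 21, 28; the last is November 28.
At the standard offset (UTC−10:00), 00:33 UTC − 10h = 14:33 Doroth Province standard time (rolling into the previous day, 31 March 2021).
Daylight saving runs 28 March – 28 November; the standard-time date in Doroth Province, March 31, 2021, is inside that window, so Doroth Province is at UTC−09:00.
00:33 UTC − 9h = 15:33 Doroth Province (rolling into the previous day, 31 March 2021).

15:33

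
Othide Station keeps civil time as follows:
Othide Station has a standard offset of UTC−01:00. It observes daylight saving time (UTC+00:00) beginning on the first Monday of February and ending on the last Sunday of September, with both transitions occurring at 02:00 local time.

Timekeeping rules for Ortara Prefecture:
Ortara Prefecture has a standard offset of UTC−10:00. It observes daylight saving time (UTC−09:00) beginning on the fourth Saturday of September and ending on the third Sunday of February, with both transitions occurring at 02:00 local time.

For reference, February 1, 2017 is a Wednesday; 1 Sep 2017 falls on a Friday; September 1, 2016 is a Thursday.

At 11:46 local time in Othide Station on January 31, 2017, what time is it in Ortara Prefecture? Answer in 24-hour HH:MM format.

1 February 2017 is a Wednesday, so the first Monday is February 6.
1 September 2017 is a Friday, so Sundays fall on 3, 10, 17, 24; the last is September 24.
January 31, 2017 is outside the daylight-saving period (6 February – 24 September), so Othide Station is on standard time, UTC−01:00.
11:46 Othide Station + 1h = 12:46 UTC.
1 September 2016 is a Thursday, so the first Saturday is September 3 and the fourth is September 24.
1 February 2017 is a Wednesday, so the first Sunday is February 5 and the third is February 19.
At the standard offset (UTC−10:00), 12:46 UTC − 10h = 02:46 Ortara Prefecture standard time.
The standard-time date in Ortara Prefecture, January 31, 2017, falls between 24 September 2016 and 19 February 2017, so daylight saving is in effect and Ortara Prefecture is at UTC−09:00.
12:46 UTC − 9h = 03:46 Ortara Prefecture.

03:46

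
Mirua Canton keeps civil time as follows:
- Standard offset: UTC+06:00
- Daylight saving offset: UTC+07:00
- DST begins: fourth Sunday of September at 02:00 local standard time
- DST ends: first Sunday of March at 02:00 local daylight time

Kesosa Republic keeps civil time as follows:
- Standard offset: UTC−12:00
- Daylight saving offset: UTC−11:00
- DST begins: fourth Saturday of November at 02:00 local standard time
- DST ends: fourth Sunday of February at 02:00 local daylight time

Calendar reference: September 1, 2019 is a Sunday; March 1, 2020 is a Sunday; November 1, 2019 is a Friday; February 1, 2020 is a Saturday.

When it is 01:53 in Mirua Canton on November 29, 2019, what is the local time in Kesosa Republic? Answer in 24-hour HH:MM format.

07:53

1 September 2019 is a Sunday, so the first Sunday is September 1 and the fourth is September 22.
1 March 2020 is a Sunday, so the first Sunday is March 1.
November 29, 2019 lies within the daylight-saving period (22 September 2019 – 1 March 2020), so Mirua Canton is on daylight time, UTC+07:00.
01:53 Mirua Canton − 7h = 18:53 UTC (rolling into the previous day, 28 November 2019).
1 November 2019 is a Friday, so the first Saturday is November 2 and the fourth is November 23.
1 February 2020 is a Saturday, so the first Sunday is February 2 and the fourth is February 23.
At the standard offset (UTC−12:00), 18:53 UTC − 12h = 06:53 Kesosa Republic standard time.
The standard-time date in Kesosa Republic, November 28, 2019, lies within the daylight-saving period (23 November 2019 – 23 February 2020), so Kesosa Republic is on daylight time, UTC−11:00.
18:53 UTC − 11h = 07:53 Kesosa Republic.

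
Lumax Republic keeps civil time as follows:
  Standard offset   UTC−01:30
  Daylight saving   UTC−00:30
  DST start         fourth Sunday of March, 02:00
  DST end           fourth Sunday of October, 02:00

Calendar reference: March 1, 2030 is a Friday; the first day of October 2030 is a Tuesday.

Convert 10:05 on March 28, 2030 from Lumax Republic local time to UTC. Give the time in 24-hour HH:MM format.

10:35

1 March 2030 is a Friday, so the first Sunday is March 3 and the fourth is March 24.
1 October 2030 is a Tuesday, so the first Sunday is October 6 and the fourth is October 27.
March 28, 2030 lies within the daylight-saving period (24 March – 27 October), so Lumax Republic is on daylight time, UTC−00:30.
10:05 local + 0h30m = 10:35 UTC.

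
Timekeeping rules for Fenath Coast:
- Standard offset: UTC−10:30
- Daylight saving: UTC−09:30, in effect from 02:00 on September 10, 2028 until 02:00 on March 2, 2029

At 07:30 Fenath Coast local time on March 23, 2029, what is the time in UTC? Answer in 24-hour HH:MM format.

18:00

March 23, 2029 is outside the daylight-saving period (10 September 2028 – 2 March 2029), so Fenath Coast is on standard time, UTC−10:30.
07:30 local + 10h30m = 18:00 UTC.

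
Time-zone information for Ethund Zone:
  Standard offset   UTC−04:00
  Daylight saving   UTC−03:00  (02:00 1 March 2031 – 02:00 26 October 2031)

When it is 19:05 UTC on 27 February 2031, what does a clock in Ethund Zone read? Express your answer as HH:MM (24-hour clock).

At the standard offset (UTC−04:00), 19:05 UTC − 4h = 15:05 Ethund Zone standard time.
Daylight saving runs 1 March – 26 October; the standard-time date in Ethund Zone, 27 February 2031, is outside that window, so Ethund Zone is on standard time at UTC−04:00.
19:05 UTC − 4h = 15:05 local.

15:05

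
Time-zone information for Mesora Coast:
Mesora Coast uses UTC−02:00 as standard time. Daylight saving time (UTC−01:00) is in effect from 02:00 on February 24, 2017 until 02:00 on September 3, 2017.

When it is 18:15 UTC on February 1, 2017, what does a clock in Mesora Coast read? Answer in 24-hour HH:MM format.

At the standard offset (UTC−02:00), 18:15 UTC − 2h = 16:15 Mesora Coast standard time.
Daylight saving runs 24 February – 3 September; the standard-time date in Mesora Coast, February 1, 2017, is outside that window, so Mesora Coast is on standard time at UTC−02:00.
18:15 UTC − 2h = 16:15 local.

16:15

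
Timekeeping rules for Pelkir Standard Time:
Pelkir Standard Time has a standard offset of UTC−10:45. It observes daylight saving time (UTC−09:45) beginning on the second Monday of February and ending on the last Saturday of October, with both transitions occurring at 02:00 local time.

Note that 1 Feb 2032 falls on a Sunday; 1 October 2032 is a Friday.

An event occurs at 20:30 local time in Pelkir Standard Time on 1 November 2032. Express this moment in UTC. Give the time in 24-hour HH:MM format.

1 February 2032 is a Sunday, so the first Monday is February 2 and the second is February 9.
1 October 2032 is a Friday, so Saturdays fall on 2, 9, 16, 23, 30; the last is October 30.
1 November 2032 is outside the daylight-saving period (9 February – 30 October), so Pelkir Standard Time is on standard time, UTC−10:45.
20:30 local + 10h45m = 07:15 UTC (rolling into the next day, 2 November 2032).

07:15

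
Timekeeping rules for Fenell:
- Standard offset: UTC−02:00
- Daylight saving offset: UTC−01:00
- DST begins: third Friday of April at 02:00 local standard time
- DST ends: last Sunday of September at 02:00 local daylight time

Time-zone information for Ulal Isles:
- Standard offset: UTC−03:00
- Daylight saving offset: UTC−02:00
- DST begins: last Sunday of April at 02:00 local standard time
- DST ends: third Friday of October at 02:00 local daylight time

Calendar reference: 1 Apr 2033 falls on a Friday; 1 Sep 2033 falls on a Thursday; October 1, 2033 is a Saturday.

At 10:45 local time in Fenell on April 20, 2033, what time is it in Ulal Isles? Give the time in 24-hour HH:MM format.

08:45

1 April 2033 is a Friday, so the first Friday is April 1 and the third is April 15.
1 September 2033 is a Thursday, so Sundays fall on 4, 11, 18, 25; the last is September 25.
April 20, 2033 lies within the daylight-saving period (15 April – 25 September), so Fenell is on daylight time, UTC−01:00.
10:45 Fenell + 1h = 11:45 UTC.
1 April 2033 is a Friday, so Sundays fall on 3, 10, 17, 24; the last is April 24.
1 October 2033 is a Saturday, so the first Friday is October 7 and the third is October 21.
At the standard offset (UTC−03:00), 11:45 UTC − 3h = 08:45 Ulal Isles standard time.
Daylight saving runs 24 April – 21 October; the standard-time date in Ulal Isles, April 20, 2033, is outside that window, so Ulal Isles is on standard time at UTC−03:00.
11:45 UTC − 3h = 08:45 Ulal Isles.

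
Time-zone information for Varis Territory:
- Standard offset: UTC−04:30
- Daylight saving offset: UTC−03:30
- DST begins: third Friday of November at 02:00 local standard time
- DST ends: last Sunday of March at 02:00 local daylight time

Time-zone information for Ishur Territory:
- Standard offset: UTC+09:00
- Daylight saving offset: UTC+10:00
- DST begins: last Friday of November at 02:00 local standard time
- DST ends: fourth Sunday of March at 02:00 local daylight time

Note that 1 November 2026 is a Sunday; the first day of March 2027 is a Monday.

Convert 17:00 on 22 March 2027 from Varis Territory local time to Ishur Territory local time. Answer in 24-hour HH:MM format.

06:30

1 November 2026 is a Sunday, so the first Friday is November 6 and the third is November 20.
1 March 2027 is a Monday, so Sundays fall on 7, 14, 21, 28; the last is March 28.
22 March 2027 lies within the daylight-saving period (20 November 2026 – 28 March 2027), so Varis Territory is on daylight time, UTC−03:30.
17:00 Varis Territory + 3h30m = 20:30 UTC.
1 November 2026 is a Sunday, so Fridays fall on 6, 13, 20, 27; the last is November 27.
1 March 2027 is a Monday, so the first Sunday is March 7 and the fourth is March 28.
At the standard offset (UTC+09:00), 20:30 UTC + 9h = 05:30 Ishur Territory standard time (rolling into the next day, 23 March 2027).
The standard-time date in Ishur Territory, 23 March 2027, falls between 27 November 2026 and 28 March 2027, so daylight saving is in effect and Ishur Territory is at UTC+10:00.
20:30 UTC + 10h = 06:30 Ishur Territory (rolling into the next day, 23 March 2027).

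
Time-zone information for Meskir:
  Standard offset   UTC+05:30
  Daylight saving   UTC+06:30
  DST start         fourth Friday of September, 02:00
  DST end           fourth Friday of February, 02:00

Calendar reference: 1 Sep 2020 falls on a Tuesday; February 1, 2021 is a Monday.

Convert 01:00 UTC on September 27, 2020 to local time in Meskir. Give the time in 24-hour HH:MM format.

07:30

1 September 2020 is a Tuesday, so the first Friday is September 4 and the fourth is September 25.
1 February 2021 is a Monday, so the first Friday is February 5 and the fourth is February 26.
At the standard offset (UTC+05:30), 01:00 UTC + 5h30m = 06:30 Meskir standard time.
The standard-time date in Meskir, September 27, 2020, falls between 25 September 2020 and 26 February 2021, so daylight saving is in effect and Meskir is at UTC+06:30.
01:00 UTC + 6h30m = 07:30 local.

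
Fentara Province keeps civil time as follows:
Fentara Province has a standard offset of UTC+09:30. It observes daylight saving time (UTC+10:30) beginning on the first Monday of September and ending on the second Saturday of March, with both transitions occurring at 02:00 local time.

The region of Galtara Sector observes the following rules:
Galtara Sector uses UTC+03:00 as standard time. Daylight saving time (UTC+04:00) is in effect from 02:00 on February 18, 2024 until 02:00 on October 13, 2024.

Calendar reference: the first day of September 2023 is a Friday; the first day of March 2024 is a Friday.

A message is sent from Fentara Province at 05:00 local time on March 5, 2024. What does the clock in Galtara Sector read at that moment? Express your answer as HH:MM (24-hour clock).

1 September 2023 is a Friday, so the first Monday is September 4.
1 March 2024 is a Friday, so the first Saturday is March 2 and the second is March 9.
Daylight saving runs 4 September 2023 – 9 March 2024; March 5, 2024 is inside that window, so Fentara Province is at UTC+10:30.
05:00 Fentara Province − 10h30m = 18:30 UTC (rolling into the previous day, 4 March 2024).
At the standard offset (UTC+03:00), 18:30 UTC + 3h = 21:30 Galtara Sector standard time.
Daylight saving runs 18 February – 13 October; the standard-time date in Galtara Sector, March 4, 2024, is inside that window, so Galtara Sector is at UTC+04:00.
18:30 UTC + 4h = 22:30 Galtara Sector.

22:30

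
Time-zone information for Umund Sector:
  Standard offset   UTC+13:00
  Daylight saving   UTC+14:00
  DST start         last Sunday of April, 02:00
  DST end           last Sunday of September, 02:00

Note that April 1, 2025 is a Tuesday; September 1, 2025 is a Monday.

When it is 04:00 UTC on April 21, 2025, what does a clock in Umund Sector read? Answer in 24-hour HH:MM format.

1 April 2025 is a Tuesday, so Sundays fall on 6, 13, 20, 27; the last is April 27.
1 September 2025 is a Monday, so Sundays fall on 7, 14, 21, 28; the last is September 28.
At the standard offset (UTC+13:00), 04:00 UTC + 13h = 17:00 Umund Sector standard time.
Daylight saving runs 27 April – 28 September; the standard-time date in Umund Sector, April 21, 2025, is outside that window, so Umund Sector is on standard time at UTC+13:00.
04:00 UTC + 13h = 17:00 local.

17:00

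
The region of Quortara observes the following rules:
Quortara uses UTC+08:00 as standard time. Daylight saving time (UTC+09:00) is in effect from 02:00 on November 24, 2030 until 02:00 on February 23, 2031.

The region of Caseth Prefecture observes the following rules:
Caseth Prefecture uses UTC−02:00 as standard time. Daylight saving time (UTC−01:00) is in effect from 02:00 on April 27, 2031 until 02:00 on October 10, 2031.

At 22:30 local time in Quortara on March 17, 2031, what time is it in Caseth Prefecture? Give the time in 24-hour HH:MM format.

12:30

Daylight saving runs 24 November 2030 – 23 February 2031; March 17, 2031 is outside that window, so Quortara is on standard time at UTC+08:00.
22:30 Quortara − 8h = 14:30 UTC.
At the standard offset (UTC−02:00), 14:30 UTC − 2h = 12:30 Caseth Prefecture standard time.
The standard-time date in Caseth Prefecture, March 17, 2031, is outside the daylight-saving period (27 April – 10 October), so Caseth Prefecture is on standard time, UTC−02:00.
14:30 UTC − 2h = 12:30 Caseth Prefecture.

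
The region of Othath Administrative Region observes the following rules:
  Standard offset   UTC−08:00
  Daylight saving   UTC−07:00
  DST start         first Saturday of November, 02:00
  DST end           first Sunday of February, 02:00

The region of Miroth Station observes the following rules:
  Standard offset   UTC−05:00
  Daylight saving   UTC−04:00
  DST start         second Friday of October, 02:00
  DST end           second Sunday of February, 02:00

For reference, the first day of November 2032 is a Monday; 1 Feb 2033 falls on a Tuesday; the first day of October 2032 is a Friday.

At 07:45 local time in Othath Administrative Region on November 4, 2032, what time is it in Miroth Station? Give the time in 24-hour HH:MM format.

1 November 2032 is a Monday, so the first Saturday is November 6.
1 February 2033 is a Tuesday, so the first Sunday is February 6.
November 4, 2032 is outside the daylight-saving period (6 November 2032 – 6 February 2033), so Othath Administrative Region is on standard time, UTC−08:00.
07:45 Othath Administrative Region + 8h = 15:45 UTC.
1 October 2032 is a Friday, so the first Friday is October 1 and the second is October 8.
1 February 2033 is a Tuesday, so the first Sunday is February 6 and the second is February 13.
At the standard offset (UTC−05:00), 15:45 UTC − 5h = 10:45 Miroth Station standard time.
Daylight saving runs 8 October 2032 – 13 February 2033; the standard-time date in Miroth Station, November 4, 2032, is inside that window, so Miroth Station is at UTC−04:00.
15:45 UTC − 4h = 11:45 Miroth Station.

11:45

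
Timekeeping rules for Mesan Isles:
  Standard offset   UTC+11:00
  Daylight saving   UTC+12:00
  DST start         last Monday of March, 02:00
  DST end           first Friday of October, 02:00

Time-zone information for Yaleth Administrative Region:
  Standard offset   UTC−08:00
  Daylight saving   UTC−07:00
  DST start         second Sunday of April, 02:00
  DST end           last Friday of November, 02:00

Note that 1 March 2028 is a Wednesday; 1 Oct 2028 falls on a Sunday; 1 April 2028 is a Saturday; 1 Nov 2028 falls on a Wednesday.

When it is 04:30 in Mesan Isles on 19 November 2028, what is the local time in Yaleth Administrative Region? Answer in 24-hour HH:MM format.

10:30

1 March 2028 is a Wednesday, so Mondays fall on 6, 13, 20, 27; the last is March 27.
1 October 2028 is a Sunday, so the first Friday is October 6.
Daylight saving runs 27 March – 6 October; 19 November 2028 is outside that window, so Mesan Isles is on standard time at UTC+11:00.
04:30 Mesan Isles − 11h = 17:30 UTC (rolling into the previous day, 18 November 2028).
1 April 2028 is a Saturday, so the first Sunday is April 2 and the second is April 9.
1 November 2028 is a Wednesday, so Fridays fall on 3, 10, 17, 24; the last is November 24.
At the standard offset (UTC−08:00), 17:30 UTC − 8h = 09:30 Yaleth Administrative Region standard time.
The standard-time date in Yaleth Administrative Region, 18 November 2028, lies within the daylight-saving period (9 April – 24 November), so Yaleth Administrative Region is on daylight time, UTC−07:00.
17:30 UTC − 7h = 10:30 Yaleth Administrative Region.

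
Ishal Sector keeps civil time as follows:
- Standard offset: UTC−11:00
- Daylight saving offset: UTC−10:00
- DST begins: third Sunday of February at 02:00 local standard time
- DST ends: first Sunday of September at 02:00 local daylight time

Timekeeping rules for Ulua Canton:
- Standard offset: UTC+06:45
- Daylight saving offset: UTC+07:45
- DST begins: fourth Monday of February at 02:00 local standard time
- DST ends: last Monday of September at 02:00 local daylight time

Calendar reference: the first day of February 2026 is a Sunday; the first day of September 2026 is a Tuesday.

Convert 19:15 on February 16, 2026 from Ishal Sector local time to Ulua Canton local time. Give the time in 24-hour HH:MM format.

12:00

1 February 2026 is a Sunday, so the first Sunday is February 1 and the third is February 15.
1 September 2026 is a Tuesday, so the first Sunday is September 6.
February 16, 2026 lies within the daylight-saving period (15 February – 6 September), so Ishal Sector is on daylight time, UTC−10:00.
19:15 Ishal Sector + 10h = 05:15 UTC (rolling into the next day, 17 February 2026).
1 February 2026 is a Sunday, so the first Monday is February 2 and the fourth is February 23.
1 September 2026 is a Tuesday, so Mondays fall on 7, 14, 21, 28; the last is September 28.
At the standard offset (UTC+06:45), 05:15 UTC + 6h45m = 12:00 Ulua Canton standard time.
The standard-time date in Ulua Canton, February 17, 2026, is outside the daylight-saving period (23 February – 28 September), so Ulua Canton is on standard time, UTC+06:45.
05:15 UTC + 6h45m = 12:00 Ulua Canton.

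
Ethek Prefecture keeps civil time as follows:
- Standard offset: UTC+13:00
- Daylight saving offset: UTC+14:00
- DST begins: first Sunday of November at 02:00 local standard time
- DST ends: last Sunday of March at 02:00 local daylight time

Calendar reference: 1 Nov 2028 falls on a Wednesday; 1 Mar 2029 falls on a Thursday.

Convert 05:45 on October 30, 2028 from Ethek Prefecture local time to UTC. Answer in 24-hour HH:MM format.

1 November 2028 is a Wednesday, so the first Sunday is November 5.
1 March 2029 is a Thursday, so Sundays fall on 4, 11, 18, 25; the last is March 25.
October 30, 2028 is outside the daylight-saving period (5 November 2028 – 25 March 2029), so Ethek Prefecture is on standard time, UTC+13:00.
05:45 local − 13h = 16:45 UTC (rolling into the previous day, 29 October 2028).

16:45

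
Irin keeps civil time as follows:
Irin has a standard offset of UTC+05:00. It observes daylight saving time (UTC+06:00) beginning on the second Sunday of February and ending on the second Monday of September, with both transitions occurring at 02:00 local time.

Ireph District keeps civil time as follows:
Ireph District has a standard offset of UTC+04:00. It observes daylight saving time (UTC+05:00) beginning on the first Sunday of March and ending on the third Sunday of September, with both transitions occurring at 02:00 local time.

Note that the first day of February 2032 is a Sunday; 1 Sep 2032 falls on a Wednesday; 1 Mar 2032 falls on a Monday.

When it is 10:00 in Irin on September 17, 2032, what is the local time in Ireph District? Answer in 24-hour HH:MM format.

1 February 2032 is a Sunday, so the first Sunday is February 1 and the second is February 8.
1 September 2032 is a Wednesday, so the first Monday is September 6 and the second is September 13.
September 17, 2032 does not fall between 8 February and 13 September, so daylight saving is not in effect and Irin is at UTC+05:00.
10:00 Irin − 5h = 05:00 UTC.
1 March 2032 is a Monday, so the first Sunday is March 7.
1 September 2032 is a Wednesday, so the first Sunday is September 5 and the third is September 19.
At the standard offset (UTC+04:00), 05:00 UTC + 4h = 09:00 Ireph District standard time.
The standard-time date in Ireph District, September 17, 2032, falls between 7 March and 19 September, so daylight saving is in effect and Ireph District is at UTC+05:00.
05:00 UTC + 5h = 10:00 Ireph District.

10:00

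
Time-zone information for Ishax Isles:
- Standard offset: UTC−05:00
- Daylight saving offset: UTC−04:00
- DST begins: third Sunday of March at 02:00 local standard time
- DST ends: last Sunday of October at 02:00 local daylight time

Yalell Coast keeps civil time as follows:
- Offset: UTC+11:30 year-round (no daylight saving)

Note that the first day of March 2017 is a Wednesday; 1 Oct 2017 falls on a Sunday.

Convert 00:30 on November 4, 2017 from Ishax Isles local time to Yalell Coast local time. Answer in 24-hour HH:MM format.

17:00

1 March 2017 is a Wednesday, so the first Sunday is March 5 and the third is March 19.
1 October 2017 is a Sunday, so Sundays fall on 1, 8, 15, 22, 29; the last is October 29.
November 4, 2017 does not fall between 19 March and 29 October, so daylight saving is not in effect and Ishax Isles is at UTC−05:00.
00:30 Ishax Isles + 5h = 05:30 UTC.
Yalell Coast has no daylight saving, so its offset is UTC+11:30 year-round.
05:30 UTC + 11h30m = 17:00 Yalell Coast.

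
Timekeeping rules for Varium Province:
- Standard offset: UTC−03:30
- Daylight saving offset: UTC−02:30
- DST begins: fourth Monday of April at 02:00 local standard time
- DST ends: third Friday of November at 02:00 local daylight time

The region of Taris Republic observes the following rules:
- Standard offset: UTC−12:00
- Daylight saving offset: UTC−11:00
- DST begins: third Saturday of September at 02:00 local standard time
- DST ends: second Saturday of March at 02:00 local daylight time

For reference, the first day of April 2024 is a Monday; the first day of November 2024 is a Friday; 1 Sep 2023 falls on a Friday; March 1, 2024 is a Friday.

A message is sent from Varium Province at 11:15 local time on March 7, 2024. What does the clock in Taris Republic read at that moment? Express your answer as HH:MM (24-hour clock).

03:45

1 April 2024 is a Monday, so the first Monday is April 1 and the fourth is April 22.
1 November 2024 is a Friday, so the first Friday is November 1 and the third is November 15.
March 7, 2024 is outside the daylight-saving period (22 April – 15 November), so Varium Province is on standard time, UTC−03:30.
11:15 Varium Province + 3h30m = 14:45 UTC.
1 September 2023 is a Friday, so the first Saturday is September 2 and the third is September 16.
1 March 2024 is a Friday, so the first Saturday is March 2 and the second is March 9.
At the standard offset (UTC−12:00), 14:45 UTC − 12h = 02:45 Taris Republic standard time.
The standard-time date in Taris Republic, March 7, 2024, falls between 16 September 2023 and 9 March 2024, so daylight saving is in effect and Taris Republic is at UTC−11:00.
14:45 UTC − 11h = 03:45 Taris Republic.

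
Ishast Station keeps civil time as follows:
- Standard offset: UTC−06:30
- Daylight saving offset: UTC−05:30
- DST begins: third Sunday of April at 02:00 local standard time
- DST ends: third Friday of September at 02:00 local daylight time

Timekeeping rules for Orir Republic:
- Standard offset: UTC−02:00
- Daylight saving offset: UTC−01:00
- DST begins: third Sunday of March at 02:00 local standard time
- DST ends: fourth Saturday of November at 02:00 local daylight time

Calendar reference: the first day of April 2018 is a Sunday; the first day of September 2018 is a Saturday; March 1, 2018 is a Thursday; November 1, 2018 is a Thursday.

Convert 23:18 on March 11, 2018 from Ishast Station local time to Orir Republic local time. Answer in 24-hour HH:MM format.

03:48

1 April 2018 is a Sunday, so the first Sunday is April 1 and the third is April 15.
1 September 2018 is a Saturday, so the first Friday is September 7 and the third is September 21.
March 11, 2018 is outside the daylight-saving period (15 April – 21 September), so Ishast Station is on standard time, UTC−06:30.
23:18 Ishast Station + 6h30m = 05:48 UTC (rolling into the next day, 12 March 2018).
1 March 2018 is a Thursday, so the first Sunday is March 4 and the third is March 18.
1 November 2018 is a Thursday, so the first Saturday is November 3 and the fourth is November 24.
At the standard offset (UTC−02:00), 05:48 UTC − 2h = 03:48 Orir Republic standard time.
Daylight saving runs 18 March – 24 November; the standard-time date in Orir Republic, March 12, 2018, is outside that window, so Orir Republic is on standard time at UTC−02:00.
05:48 UTC − 2h = 03:48 Orir Republic.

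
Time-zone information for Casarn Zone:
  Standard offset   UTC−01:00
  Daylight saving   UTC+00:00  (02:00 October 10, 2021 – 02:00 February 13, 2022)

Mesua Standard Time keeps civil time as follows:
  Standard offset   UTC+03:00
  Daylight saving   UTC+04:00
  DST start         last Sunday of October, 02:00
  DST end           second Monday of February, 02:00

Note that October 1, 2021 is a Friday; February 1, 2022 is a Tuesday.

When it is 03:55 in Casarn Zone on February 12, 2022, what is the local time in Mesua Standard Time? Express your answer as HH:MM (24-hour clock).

07:55

February 12, 2022 falls between 10 October 2021 and 13 February 2022, so daylight saving is in effect and Casarn Zone is at UTC+00:00.
03:55 Casarn Zone − 0h = 03:55 UTC.
1 October 2021 is a Friday, so Sundays fall on 3, 10, 17, 24, 31; the last is October 31.
1 February 2022 is a Tuesday, so the first Monday is February 7 and the second is February 14.
At the standard offset (UTC+03:00), 03:55 UTC + 3h = 06:55 Mesua Standard Time standard time.
The standard-time date in Mesua Standard Time, February 12, 2022, lies within the daylight-saving period (31 October 2021 – 14 February 2022), so Mesua Standard Time is on daylight time, UTC+04:00.
03:55 UTC + 4h = 07:55 Mesua Standard Time.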